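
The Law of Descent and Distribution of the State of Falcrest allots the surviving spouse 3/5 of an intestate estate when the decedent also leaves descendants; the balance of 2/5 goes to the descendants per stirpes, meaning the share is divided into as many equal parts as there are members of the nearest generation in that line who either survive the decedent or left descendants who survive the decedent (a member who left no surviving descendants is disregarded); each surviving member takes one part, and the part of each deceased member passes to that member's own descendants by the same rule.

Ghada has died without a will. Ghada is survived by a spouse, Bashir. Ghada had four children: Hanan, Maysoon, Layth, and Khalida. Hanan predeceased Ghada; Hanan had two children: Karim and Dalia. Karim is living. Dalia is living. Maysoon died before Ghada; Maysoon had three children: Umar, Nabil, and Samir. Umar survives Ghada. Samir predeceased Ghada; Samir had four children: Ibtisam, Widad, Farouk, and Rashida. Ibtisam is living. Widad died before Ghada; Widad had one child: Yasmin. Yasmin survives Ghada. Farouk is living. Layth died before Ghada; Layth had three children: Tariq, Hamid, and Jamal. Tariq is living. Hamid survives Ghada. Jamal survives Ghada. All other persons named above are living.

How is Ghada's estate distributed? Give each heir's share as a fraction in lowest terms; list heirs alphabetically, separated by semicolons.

Bashir, as surviving spouse, takes 3/5.
The remaining 2/5 passes to Ghada's descendants per stirpes.
The 2/5 is divided into 4 equal shares of 1/10 among Hanan, Maysoon, Layth, Khalida.
Hanan predeceased; the 1/10 allotted to Hanan's branch passes to Hanan's issue by representation.
The 1/10 is divided into 2 equal shares of 1/20 among Karim, Dalia.
Karim is living and takes 1/20.
Dalia is living and takes 1/20.
Maysoon predeceased; the 1/10 allotted to Maysoon's branch passes to Maysoon's issue by representation.
The 1/10 is divided into 3 equal shares of 1/30 among Umar, Nabil, Samir.
Umar is living and takes 1/30.
Nabil is living and takes 1/30.
Samir predeceased; the 1/30 allotted to Samir's branch passes to Samir's issue by representation.
The 1/30 is divided into 4 equal shares of 1/120 among Ibtisam, Widad, Farouk, Rashida.
Ibtisam is living and takes 1/120.
Widad predeceased; the 1/120 allotted to Widad's branch passes to Widad's issue by representation.
Yasmin is the sole taker at this level and receives the full 1/120.
Farouk is living and takes 1/120.
Rashida is living and takes 1/120.
Layth predeceased; the 1/10 allotted to Layth's branch passes to Layth's issue by representation.
The 1/10 is divided into 3 equal shares of 1/30 among Tariq, Hamid, Jamal.
Tariq is living and takes 1/30.
Hamid is living and takes 1/30.
Jamal is living and takes 1/30.
Khalida is living and takes 1/10.

Bashir 3/5; Dalia 1/20; Farouk 1/120; Hamid 1/30; Ibtisam 1/120; Jamal 1/30; Karim 1/20; Khalida 1/10; Nabil 1/30; Rashida 1/120; Tariq 1/30; Umar 1/30; Yasmin 1/120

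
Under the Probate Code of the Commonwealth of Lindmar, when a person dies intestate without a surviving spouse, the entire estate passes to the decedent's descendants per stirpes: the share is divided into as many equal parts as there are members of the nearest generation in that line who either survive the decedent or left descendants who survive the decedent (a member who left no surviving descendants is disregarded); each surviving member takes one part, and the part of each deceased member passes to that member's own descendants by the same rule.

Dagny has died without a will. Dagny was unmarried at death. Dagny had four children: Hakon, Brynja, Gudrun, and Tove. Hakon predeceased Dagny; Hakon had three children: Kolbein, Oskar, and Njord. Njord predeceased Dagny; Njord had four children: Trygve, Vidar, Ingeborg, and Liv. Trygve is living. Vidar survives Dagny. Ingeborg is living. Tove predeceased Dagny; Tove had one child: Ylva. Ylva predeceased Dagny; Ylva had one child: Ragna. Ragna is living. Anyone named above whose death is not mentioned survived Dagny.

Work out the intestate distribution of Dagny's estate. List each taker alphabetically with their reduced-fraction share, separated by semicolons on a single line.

There is no surviving spouse, so the entire estate passes to Dagny's descendants per stirpes.
The estate is divided into 4 equal shares of 1/4 among Hakon, Brynja, Gudrun, Tove.
Hakon predeceased; the 1/4 allotted to Hakon's branch passes to Hakon's issue by representation.
The 1/4 is divided into 3 equal shares of 1/12 among Kolbein, Oskar, Njord.
Kolbein is living and takes 1/12.
Oskar is living and takes 1/12.
Njord predeceased; the 1/12 allotted to Njord's branch passes to Njord's issue by representation.
The 1/12 is divided into 4 equal shares of 1/48 among Trygve, Vidar, Ingeborg, Liv.
Trygve is living and takes 1/48.
Vidar is living and takes 1/48.
Ingeborg is living and takes 1/48.
Liv is living and takes 1/48.
Brynja is living and takes 1/4.
Gudrun is living and takes 1/4.
Tove predeceased; the 1/4 allotted to Tove's branch passes to Tove's issue by representation.
Ylva's line is the sole branch at this level, so the full 1/4 passes to Ylva's issue by representation.
Ragna is the sole taker at this level and receives the full 1/4.

Brynja 1/4; Gudrun 1/4; Ingeborg 1/48; Kolbein 1/12; Liv 1/48; Oskar 1/12; Ragna 1/4; Trygve 1/48; Vidar 1/48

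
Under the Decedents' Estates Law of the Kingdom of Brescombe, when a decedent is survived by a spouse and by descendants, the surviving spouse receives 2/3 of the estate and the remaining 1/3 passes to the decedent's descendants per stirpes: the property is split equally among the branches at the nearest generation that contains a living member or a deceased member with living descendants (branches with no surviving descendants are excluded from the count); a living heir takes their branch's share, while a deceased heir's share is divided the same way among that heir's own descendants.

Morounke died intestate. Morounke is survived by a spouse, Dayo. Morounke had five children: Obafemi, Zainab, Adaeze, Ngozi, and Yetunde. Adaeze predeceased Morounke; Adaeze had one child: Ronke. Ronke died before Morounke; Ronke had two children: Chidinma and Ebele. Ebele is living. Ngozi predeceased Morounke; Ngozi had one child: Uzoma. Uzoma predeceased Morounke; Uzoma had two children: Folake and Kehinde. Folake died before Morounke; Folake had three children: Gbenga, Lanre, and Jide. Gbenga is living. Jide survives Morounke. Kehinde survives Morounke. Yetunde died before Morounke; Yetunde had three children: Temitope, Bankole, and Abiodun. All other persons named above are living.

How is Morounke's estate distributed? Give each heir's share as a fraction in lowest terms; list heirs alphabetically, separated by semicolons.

Abiodun 1/45; Bankole 1/45; Chidinma 1/30; Dayo 2/3; Ebele 1/30; Gbenga 1/90; Jide 1/90; Kehinde 1/30; Lanre 1/90; Obafemi 1/15; Temitope 1/45; Zainab 1/15

Dayo, as surviving spouse, takes 2/3.
The remaining 1/3 passes to Morounke's descendants per stirpes.
The 1/3 is divided into 5 equal shares of 1/15 among Obafemi, Zainab, Adaeze, Ngozi, Yetunde.
Obafemi is living and takes 1/15.
Zainab is living and takes 1/15.
Adaeze predeceased; the 1/15 allotted to Adaeze's branch passes to Adaeze's issue by representation.
Ronke's line is the sole branch at this level, so the full 1/15 passes to Ronke's issue by representation.
The 1/15 is divided into 2 equal shares of 1/30 among Chidinma, Ebele.
Chidinma is living and takes 1/30.
Ebele is living and takes 1/30.
Ngozi predeceased; the 1/15 allotted to Ngozi's branch passes to Ngozi's issue by representation.
Uzoma's line is the sole branch at this level, so the full 1/15 passes to Uzoma's issue by representation.
The 1/15 is divided into 2 equal shares of 1/30 among Folake, Kehinde.
Folake predeceased; the 1/30 allotted to Folake's branch passes to Folake's issue by representation.
The 1/30 is divided into 3 equal shares of 1/90 among Gbenga, Lanre, Jide.
Gbenga is living and takes 1/90.
Lanre is living and takes 1/90.
Jide is living and takes 1/90.
Kehinde is living and takes 1/30.
Yetunde predeceased; the 1/15 allotted to Yetunde's branch passes to Yetunde's issue by representation.
The 1/15 is divided into 3 equal shares of 1/45 among Temitope, Bankole, Abiodun.
Temitope is living and takes 1/45.
Bankole is living and takes 1/45.
Abiodun is living and takes 1/45.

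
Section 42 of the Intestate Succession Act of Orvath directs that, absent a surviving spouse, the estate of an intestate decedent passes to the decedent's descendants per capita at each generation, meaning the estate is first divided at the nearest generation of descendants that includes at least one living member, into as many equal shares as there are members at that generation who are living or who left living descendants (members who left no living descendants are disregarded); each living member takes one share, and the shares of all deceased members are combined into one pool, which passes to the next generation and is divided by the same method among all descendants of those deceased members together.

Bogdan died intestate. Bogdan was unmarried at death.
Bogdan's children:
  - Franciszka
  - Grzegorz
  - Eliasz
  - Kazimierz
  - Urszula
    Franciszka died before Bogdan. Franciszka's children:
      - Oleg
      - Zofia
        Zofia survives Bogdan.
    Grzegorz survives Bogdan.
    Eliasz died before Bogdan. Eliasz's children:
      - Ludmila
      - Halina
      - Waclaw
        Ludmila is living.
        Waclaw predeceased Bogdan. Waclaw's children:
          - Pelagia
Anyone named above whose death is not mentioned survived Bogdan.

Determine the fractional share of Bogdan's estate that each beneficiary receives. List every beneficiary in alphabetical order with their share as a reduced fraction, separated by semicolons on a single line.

There is no surviving spouse, so the entire estate passes to Bogdan's descendants per capita at each generation.
At generation 1 (Franciszka, Grzegorz, Eliasz, Kazimierz, Urszula) there are 5 shares of (1)/5 = 1/5 each.
Living: Grzegorz, Kazimierz, and Urszula — each takes 1/5.
Deceased: Franciszka and Eliasz. Their combined 2/5 is pooled and carried to generation 2.
At generation 2 (Oleg, Zofia, Ludmila, Halina, Waclaw) there are 5 shares of (2/5)/5 = 2/25 each.
Living: Oleg, Zofia, Ludmila, and Halina — each takes 2/25.
Deceased: Waclaw. That 2/25 share is carried to generation 3.
At generation 3 (Pelagia) there are 1 shares of (2/25)/1 = 2/25 each.
Living: Pelagia — each takes 2/25.

Grzegorz 1/5; Halina 2/25; Kazimierz 1/5; Ludmila 2/25; Oleg 2/25; Pelagia 2/25; Urszula 1/5; Zofia 2/25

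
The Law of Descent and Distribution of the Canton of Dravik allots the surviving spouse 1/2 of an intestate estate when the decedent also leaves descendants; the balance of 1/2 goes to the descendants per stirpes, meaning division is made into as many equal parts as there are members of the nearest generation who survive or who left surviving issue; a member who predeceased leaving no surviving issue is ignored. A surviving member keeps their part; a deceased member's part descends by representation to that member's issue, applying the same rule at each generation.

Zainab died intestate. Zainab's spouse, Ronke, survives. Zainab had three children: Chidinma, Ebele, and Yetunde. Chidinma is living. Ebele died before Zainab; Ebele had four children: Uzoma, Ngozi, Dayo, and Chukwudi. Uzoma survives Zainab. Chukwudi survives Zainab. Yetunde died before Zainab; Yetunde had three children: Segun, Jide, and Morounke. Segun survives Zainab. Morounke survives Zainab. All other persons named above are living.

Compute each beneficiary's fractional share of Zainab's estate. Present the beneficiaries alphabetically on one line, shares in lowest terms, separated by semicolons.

Chidinma 1/6; Chukwudi 1/24; Dayo 1/24; Jide 1/18; Morounke 1/18; Ngozi 1/24; Ronke 1/2; Segun 1/18; Uzoma 1/24

Ronke, as surviving spouse, takes 1/2.
The remaining 1/2 passes to Zainab's descendants per stirpes.
The 1/2 is divided into 3 equal shares of 1/6 among Chidinma, Ebele, Yetunde.
Chidinma is living and takes 1/6.
Ebele predeceased; the 1/6 allotted to Ebele's branch passes to Ebele's issue by representation.
The 1/6 is divided into 4 equal shares of 1/24 among Uzoma, Ngozi, Dayo, Chukwudi.
Uzoma is living and takes 1/24.
Ngozi is living and takes 1/24.
Dayo is living and takes 1/24.
Chukwudi is living and takes 1/24.
Yetunde predeceased; the 1/6 allotted to Yetunde's branch passes to Yetunde's issue by representation.
The 1/6 is divided into 3 equal shares of 1/18 among Segun, Jide, Morounke.
Segun is living and takes 1/18.
Jide is living and takes 1/18.
Morounke is living and takes 1/18.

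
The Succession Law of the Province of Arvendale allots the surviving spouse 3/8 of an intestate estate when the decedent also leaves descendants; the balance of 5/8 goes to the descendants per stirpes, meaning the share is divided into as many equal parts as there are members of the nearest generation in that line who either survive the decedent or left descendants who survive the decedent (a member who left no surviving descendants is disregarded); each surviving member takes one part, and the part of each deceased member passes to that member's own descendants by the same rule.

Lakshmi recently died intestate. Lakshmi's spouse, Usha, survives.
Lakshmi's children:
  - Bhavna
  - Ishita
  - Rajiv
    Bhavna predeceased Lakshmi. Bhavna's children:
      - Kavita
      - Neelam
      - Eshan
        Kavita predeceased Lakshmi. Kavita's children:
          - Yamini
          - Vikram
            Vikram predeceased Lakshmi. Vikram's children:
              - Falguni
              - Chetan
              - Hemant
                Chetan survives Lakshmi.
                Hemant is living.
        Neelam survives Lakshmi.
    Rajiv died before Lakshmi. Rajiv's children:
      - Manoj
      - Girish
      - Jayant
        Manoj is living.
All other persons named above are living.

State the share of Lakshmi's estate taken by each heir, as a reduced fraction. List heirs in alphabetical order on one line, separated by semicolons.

Chetan 5/432; Eshan 5/72; Falguni 5/432; Girish 5/72; Hemant 5/432; Ishita 5/24; Jayant 5/72; Manoj 5/72; Neelam 5/72; Usha 3/8; Yamini 5/144

Usha, as surviving spouse, takes 3/8.
The remaining 5/8 passes to Lakshmi's descendants per stirpes.
The 5/8 is divided into 3 equal shares of 5/24 among Bhavna, Ishita, Rajiv.
Bhavna predeceased; the 5/24 allotted to Bhavna's branch passes to Bhavna's issue by representation.
The 5/24 is divided into 3 equal shares of 5/72 among Kavita, Neelam, Eshan.
Kavita predeceased; the 5/72 allotted to Kavita's branch passes to Kavita's issue by representation.
The 5/72 is divided into 2 equal shares of 5/144 among Yamini, Vikram.
Yamini is living and takes 5/144.
Vikram predeceased; the 5/144 allotted to Vikram's branch passes to Vikram's issue by representation.
The 5/144 is divided into 3 equal shares of 5/432 among Falguni, Chetan, Hemant.
Falguni is living and takes 5/432.
Chetan is living and takes 5/432.
Hemant is living and takes 5/432.
Neelam is living and takes 5/72.
Eshan is living and takes 5/72.
Ishita is living and takes 5/24.
Rajiv predeceased; the 5/24 allotted to Rajiv's branch passes to Rajiv's issue by representation.
The 5/24 is divided into 3 equal shares of 5/72 among Manoj, Girish, Jayant.
Manoj is living and takes 5/72.
Girish is living and takes 5/72.
Jayant is living and takes 5/72.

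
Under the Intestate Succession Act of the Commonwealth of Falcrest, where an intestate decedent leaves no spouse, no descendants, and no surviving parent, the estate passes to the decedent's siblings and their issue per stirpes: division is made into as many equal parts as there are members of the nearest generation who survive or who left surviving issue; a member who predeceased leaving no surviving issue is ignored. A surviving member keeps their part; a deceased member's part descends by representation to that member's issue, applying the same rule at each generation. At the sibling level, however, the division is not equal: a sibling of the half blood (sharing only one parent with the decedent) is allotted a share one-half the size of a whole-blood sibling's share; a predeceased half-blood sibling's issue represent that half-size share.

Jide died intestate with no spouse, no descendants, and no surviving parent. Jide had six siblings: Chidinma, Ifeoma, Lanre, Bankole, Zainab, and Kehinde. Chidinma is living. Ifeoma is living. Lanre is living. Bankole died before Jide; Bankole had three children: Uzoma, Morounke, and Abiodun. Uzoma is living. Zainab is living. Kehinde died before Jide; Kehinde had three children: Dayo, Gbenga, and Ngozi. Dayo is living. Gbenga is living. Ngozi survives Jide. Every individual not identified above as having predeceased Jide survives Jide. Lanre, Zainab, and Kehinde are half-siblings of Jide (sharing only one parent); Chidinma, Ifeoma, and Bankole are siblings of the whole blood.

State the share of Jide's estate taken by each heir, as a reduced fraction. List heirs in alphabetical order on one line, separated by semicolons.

No spouse, descendants, or parent survives, so the estate passes to Jide's siblings per stirpes.
Half-blood siblings count for one-half the weight of whole-blood siblings at the initial division.
Dividing 1 in proportion to weights (total weight 9/2): Chidinma (weight 1) → 2/9; Ifeoma (weight 1) → 2/9; Lanre (weight 1/2) → 1/9; Bankole (weight 1) → 2/9; Zainab (weight 1/2) → 1/9; Kehinde (weight 1/2) → 1/9.
Chidinma is living and takes 2/9.
Ifeoma is living and takes 2/9.
Lanre is living and takes 1/9.
Bankole predeceased; the 2/9 allotted to Bankole's branch passes to Bankole's issue by representation.
The 2/9 is divided into 3 equal shares of 2/27 among Uzoma, Morounke, Abiodun.
Uzoma is living and takes 2/27.
Morounke is living and takes 2/27.
Abiodun is living and takes 2/27.
Zainab is living and takes 1/9.
Kehinde predeceased; the 1/9 allotted to Kehinde's branch passes to Kehinde's issue by representation.
The 1/9 is divided into 3 equal shares of 1/27 among Dayo, Gbenga, Ngozi.
Dayo is living and takes 1/27.
Gbenga is living and takes 1/27.
Ngozi is living and takes 1/27.

Abiodun 2/27; Chidinma 2/9; Dayo 1/27; Gbenga 1/27; Ifeoma 2/9; Lanre 1/9; Morounke 2/27; Ngozi 1/27; Uzoma 2/27; Zainab 1/9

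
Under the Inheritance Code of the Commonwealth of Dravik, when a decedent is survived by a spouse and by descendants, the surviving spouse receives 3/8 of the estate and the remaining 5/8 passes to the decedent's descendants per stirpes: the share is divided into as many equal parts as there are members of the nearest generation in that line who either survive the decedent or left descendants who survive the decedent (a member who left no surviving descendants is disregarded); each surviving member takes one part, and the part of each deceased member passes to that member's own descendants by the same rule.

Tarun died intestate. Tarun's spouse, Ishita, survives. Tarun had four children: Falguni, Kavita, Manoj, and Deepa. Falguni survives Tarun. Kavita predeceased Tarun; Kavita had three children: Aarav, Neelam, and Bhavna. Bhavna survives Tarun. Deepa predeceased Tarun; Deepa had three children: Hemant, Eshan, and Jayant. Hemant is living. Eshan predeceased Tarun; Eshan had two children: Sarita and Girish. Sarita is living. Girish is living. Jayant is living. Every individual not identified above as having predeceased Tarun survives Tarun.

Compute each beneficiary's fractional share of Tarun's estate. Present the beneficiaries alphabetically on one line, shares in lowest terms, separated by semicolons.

Ishita, as surviving spouse, takes 3/8.
The remaining 5/8 passes to Tarun's descendants per stirpes.
The 5/8 is divided into 4 equal shares of 5/32 among Falguni, Kavita, Manoj, Deepa.
Falguni is living and takes 5/32.
Kavita predeceased; the 5/32 allotted to Kavita's branch passes to Kavita's issue by representation.
The 5/32 is divided into 3 equal shares of 5/96 among Aarav, Neelam, Bhavna.
Aarav is living and takes 5/96.
Neelam is living and takes 5/96.
Bhavna is living and takes 5/96.
Manoj is living and takes 5/32.
Deepa predeceased; the 5/32 allotted to Deepa's branch passes to Deepa's issue by representation.
The 5/32 is divided into 3 equal shares of 5/96 among Hemant, Eshan, Jayant.
Hemant is living and takes 5/96.
Eshan predeceased; the 5/96 allotted to Eshan's branch passes to Eshan's issue by representation.
The 5/96 is divided into 2 equal shares of 5/192 among Sarita, Girish.
Sarita is living and takes 5/192.
Girish is living and takes 5/192.
Jayant is living and takes 5/96.

Aarav 5/96; Bhavna 5/96; Falguni 5/32; Girish 5/192; Hemant 5/96; Ishita 3/8; Jayant 5/96; Manoj 5/32; Neelam 5/96; Sarita 5/192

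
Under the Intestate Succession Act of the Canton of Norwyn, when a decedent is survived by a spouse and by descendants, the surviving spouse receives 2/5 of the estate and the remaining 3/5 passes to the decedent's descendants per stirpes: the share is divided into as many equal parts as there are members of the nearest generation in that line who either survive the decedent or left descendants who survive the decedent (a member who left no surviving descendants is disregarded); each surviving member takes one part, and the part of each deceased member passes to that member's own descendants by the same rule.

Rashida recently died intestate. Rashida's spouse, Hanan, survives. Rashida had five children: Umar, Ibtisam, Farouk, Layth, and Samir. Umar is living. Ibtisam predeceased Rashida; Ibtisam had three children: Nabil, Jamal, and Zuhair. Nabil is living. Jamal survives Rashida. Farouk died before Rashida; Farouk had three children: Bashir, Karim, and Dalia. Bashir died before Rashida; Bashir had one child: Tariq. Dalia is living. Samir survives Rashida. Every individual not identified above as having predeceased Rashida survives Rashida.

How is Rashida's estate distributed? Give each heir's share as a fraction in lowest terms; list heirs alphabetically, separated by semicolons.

Dalia 1/25; Hanan 2/5; Jamal 1/25; Karim 1/25; Layth 3/25; Nabil 1/25; Samir 3/25; Tariq 1/25; Umar 3/25; Zuhair 1/25

Hanan, as surviving spouse, takes 2/5.
The remaining 3/5 passes to Rashida's descendants per stirpes.
The 3/5 is divided into 5 equal shares of 3/25 among Umar, Ibtisam, Farouk, Layth, Samir.
Umar is living and takes 3/25.
Ibtisam predeceased; the 3/25 allotted to Ibtisam's branch passes to Ibtisam's issue by representation.
The 3/25 is divided into 3 equal shares of 1/25 among Nabil, Jamal, Zuhair.
Nabil is living and takes 1/25.
Jamal is living and takes 1/25.
Zuhair is living and takes 1/25.
Farouk predeceased; the 3/25 allotted to Farouk's branch passes to Farouk's issue by representation.
The 3/25 is divided into 3 equal shares of 1/25 among Bashir, Karim, Dalia.
Bashir predeceased; the 1/25 allotted to Bashir's branch passes to Bashir's issue by representation.
Tariq is the sole taker at this level and receives the full 1/25.
Karim is living and takes 1/25.
Dalia is living and takes 1/25.
Layth is living and takes 3/25.
Samir is living and takes 3/25.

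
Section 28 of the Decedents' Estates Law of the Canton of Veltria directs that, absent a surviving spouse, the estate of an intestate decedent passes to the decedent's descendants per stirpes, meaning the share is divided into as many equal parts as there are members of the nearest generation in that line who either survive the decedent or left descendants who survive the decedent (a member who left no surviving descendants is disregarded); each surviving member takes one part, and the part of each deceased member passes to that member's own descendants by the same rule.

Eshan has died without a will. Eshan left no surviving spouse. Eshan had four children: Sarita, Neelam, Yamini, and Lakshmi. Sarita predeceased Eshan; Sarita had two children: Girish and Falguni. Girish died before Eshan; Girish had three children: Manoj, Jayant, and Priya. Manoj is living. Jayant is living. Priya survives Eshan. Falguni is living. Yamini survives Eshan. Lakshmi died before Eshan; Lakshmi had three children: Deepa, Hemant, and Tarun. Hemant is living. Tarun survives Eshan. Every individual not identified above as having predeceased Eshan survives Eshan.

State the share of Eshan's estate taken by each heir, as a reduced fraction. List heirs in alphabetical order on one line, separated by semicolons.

Deepa 1/12; Falguni 1/8; Hemant 1/12; Jayant 1/24; Manoj 1/24; Neelam 1/4; Priya 1/24; Tarun 1/12; Yamini 1/4

There is no surviving spouse, so the entire estate passes to Eshan's descendants per stirpes.
The estate is divided into 4 equal shares of 1/4 among Sarita, Neelam, Yamini, Lakshmi.
Sarita predeceased; the 1/4 allotted to Sarita's branch passes to Sarita's issue by representation.
The 1/4 is divided into 2 equal shares of 1/8 among Girish, Falguni.
Girish predeceased; the 1/8 allotted to Girish's branch passes to Girish's issue by representation.
The 1/8 is divided into 3 equal shares of 1/24 among Manoj, Jayant, Priya.
Manoj is living and takes 1/24.
Jayant is living and takes 1/24.
Priya is living and takes 1/24.
Falguni is living and takes 1/8.
Neelam is living and takes 1/4.
Yamini is living and takes 1/4.
Lakshmi predeceased; the 1/4 allotted to Lakshmi's branch passes to Lakshmi's issue by representation.
The 1/4 is divided into 3 equal shares of 1/12 among Deepa, Hemant, Tarun.
Deepa is living and takes 1/12.
Hemant is living and takes 1/12.
Tarun is living and takes 1/12.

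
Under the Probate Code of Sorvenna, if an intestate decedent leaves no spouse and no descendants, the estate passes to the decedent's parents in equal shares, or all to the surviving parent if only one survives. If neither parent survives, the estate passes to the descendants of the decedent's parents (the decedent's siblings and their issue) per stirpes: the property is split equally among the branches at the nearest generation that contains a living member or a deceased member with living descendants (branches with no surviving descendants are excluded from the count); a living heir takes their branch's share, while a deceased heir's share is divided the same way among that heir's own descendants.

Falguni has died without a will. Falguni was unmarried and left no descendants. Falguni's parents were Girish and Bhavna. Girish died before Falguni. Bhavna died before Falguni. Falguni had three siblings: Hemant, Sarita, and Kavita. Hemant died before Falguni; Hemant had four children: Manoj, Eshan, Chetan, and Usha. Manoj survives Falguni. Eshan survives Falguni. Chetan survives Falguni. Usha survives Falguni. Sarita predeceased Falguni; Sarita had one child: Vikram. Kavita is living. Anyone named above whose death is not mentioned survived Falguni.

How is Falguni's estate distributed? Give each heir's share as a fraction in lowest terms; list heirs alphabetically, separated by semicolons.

Neither parent survives and there are no descendants, so the estate passes to Falguni's siblings and their issue per stirpes.
The estate is divided into 3 equal shares of 1/3 among Hemant, Sarita, Kavita.
Hemant predeceased; the 1/3 allotted to Hemant's branch passes to Hemant's issue by representation.
The 1/3 is divided into 4 equal shares of 1/12 among Manoj, Eshan, Chetan, Usha.
Manoj is living and takes 1/12.
Eshan is living and takes 1/12.
Chetan is living and takes 1/12.
Usha is living and takes 1/12.
Sarita predeceased; the 1/3 allotted to Sarita's branch passes to Sarita's issue by representation.
Vikram is the sole taker at this level and receives the full 1/3.
Kavita is living and takes 1/3.

Chetan 1/12; Eshan 1/12; Kavita 1/3; Manoj 1/12; Usha 1/12; Vikram 1/3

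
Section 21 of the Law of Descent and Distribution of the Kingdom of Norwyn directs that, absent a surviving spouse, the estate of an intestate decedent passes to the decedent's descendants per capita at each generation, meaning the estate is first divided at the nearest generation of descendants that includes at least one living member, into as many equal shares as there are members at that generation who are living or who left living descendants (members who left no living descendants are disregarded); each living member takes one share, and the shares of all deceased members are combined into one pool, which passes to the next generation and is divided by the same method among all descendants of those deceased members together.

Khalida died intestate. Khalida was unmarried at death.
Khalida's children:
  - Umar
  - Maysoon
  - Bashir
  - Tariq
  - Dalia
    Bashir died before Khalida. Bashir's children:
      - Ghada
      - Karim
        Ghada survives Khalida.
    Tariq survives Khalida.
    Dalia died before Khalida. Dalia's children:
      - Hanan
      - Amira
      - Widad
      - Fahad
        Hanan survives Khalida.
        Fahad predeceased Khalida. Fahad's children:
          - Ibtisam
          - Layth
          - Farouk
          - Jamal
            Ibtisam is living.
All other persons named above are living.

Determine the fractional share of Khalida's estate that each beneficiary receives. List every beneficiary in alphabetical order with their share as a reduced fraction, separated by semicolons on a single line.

Amira 1/15; Farouk 1/60; Ghada 1/15; Hanan 1/15; Ibtisam 1/60; Jamal 1/60; Karim 1/15; Layth 1/60; Maysoon 1/5; Tariq 1/5; Umar 1/5; Widad 1/15

There is no surviving spouse, so the entire estate passes to Khalida's descendants per capita at each generation.
At generation 1 (Umar, Maysoon, Bashir, Tariq, Dalia) there are 5 shares of (1)/5 = 1/5 each.
Living: Umar, Maysoon, and Tariq — each takes 1/5.
Deceased: Bashir and Dalia. Their combined 2/5 is pooled and carried to generation 2.
At generation 2 (Ghada, Karim, Hanan, Amira, Widad, Fahad) there are 6 shares of (2/5)/6 = 1/15 each.
Living: Ghada, Karim, Hanan, Amira, and Widad — each takes 1/15.
Deceased: Fahad. That 1/15 share is carried to generation 3.
At generation 3 (Ibtisam, Layth, Farouk, Jamal) there are 4 shares of (1/15)/4 = 1/60 each.
Living: Ibtisam, Layth, Farouk, and Jamal — each takes 1/60.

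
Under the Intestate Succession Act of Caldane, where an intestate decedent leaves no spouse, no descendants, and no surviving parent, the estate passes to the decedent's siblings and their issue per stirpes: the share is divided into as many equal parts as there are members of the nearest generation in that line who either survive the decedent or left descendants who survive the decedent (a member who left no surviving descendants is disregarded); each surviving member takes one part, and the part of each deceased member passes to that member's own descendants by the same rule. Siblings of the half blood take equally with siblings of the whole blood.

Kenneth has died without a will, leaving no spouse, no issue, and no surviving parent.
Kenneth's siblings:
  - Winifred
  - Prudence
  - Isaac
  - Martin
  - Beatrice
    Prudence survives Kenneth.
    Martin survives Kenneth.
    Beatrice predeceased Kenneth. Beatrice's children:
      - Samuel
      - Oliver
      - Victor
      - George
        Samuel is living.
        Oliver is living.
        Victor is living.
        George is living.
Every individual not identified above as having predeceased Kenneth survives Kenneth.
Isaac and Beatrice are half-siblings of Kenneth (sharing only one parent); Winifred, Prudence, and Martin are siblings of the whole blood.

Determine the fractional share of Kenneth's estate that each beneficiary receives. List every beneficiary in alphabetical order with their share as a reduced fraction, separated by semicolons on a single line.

George 1/20; Isaac 1/5; Martin 1/5; Oliver 1/20; Prudence 1/5; Samuel 1/20; Victor 1/20; Winifred 1/5

No spouse, descendants, or parent survives, so the estate passes to Kenneth's siblings per stirpes.
Half-blood and whole-blood siblings take equally under the stated rule.
The estate is divided into 5 equal shares of 1/5 among Winifred, Prudence, Isaac, Martin, Beatrice.
Winifred is living and takes 1/5.
Prudence is living and takes 1/5.
Isaac is living and takes 1/5.
Martin is living and takes 1/5.
Beatrice predeceased; the 1/5 allotted to Beatrice's branch passes to Beatrice's issue by representation.
The 1/5 is divided into 4 equal shares of 1/20 among Samuel, Oliver, Victor, George.
Samuel is living and takes 1/20.
Oliver is living and takes 1/20.
Victor is living and takes 1/20.
George is living and takes 1/20.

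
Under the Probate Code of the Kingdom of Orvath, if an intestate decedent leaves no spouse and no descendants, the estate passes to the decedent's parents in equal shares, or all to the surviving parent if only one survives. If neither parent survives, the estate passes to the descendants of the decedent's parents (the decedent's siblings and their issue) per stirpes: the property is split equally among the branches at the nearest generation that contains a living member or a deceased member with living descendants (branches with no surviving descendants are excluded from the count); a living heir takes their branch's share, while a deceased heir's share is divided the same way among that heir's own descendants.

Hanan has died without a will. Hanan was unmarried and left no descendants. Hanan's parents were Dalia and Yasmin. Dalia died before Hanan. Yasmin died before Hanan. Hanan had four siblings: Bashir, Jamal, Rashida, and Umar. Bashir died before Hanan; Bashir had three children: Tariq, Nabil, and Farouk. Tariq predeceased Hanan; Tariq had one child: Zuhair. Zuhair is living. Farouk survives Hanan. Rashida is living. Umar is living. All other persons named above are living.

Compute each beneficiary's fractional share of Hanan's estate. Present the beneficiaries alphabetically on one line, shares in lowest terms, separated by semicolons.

Farouk 1/12; Jamal 1/4; Nabil 1/12; Rashida 1/4; Umar 1/4; Zuhair 1/12

Neither parent survives and there are no descendants, so the estate passes to Hanan's siblings and their issue per stirpes.
The estate is divided into 4 equal shares of 1/4 among Bashir, Jamal, Rashida, Umar.
Bashir predeceased; the 1/4 allotted to Bashir's branch passes to Bashir's issue by representation.
The 1/4 is divided into 3 equal shares of 1/12 among Tariq, Nabil, Farouk.
Tariq predeceased; the 1/12 allotted to Tariq's branch passes to Tariq's issue by representation.
Zuhair is the sole taker at this level and receives the full 1/12.
Nabil is living and takes 1/12.
Farouk is living and takes 1/12.
Jamal is living and takes 1/4.
Rashida is living and takes 1/4.
Umar is living and takes 1/4.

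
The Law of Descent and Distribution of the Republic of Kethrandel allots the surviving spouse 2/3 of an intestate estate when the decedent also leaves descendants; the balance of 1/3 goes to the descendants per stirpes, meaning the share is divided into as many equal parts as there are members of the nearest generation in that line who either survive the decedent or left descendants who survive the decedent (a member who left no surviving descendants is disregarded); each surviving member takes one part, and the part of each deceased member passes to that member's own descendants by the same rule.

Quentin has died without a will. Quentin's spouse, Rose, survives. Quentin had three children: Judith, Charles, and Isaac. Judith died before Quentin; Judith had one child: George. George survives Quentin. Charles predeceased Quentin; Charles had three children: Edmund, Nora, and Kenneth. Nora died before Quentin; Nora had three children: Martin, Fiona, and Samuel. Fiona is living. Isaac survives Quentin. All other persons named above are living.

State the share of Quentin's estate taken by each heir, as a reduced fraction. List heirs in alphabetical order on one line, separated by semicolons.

Rose, as surviving spouse, takes 2/3.
The remaining 1/3 passes to Quentin's descendants per stirpes.
The 1/3 is divided into 3 equal shares of 1/9 among Judith, Charles, Isaac.
Judith predeceased; the 1/9 allotted to Judith's branch passes to Judith's issue by representation.
George is the sole taker at this level and receives the full 1/9.
Charles predeceased; the 1/9 allotted to Charles's branch passes to Charles's issue by representation.
The 1/9 is divided into 3 equal shares of 1/27 among Edmund, Nora, Kenneth.
Edmund is living and takes 1/27.
Nora predeceased; the 1/27 allotted to Nora's branch passes to Nora's issue by representation.
The 1/27 is divided into 3 equal shares of 1/81 among Martin, Fiona, Samuel.
Martin is living and takes 1/81.
Fiona is living and takes 1/81.
Samuel is living and takes 1/81.
Kenneth is living and takes 1/27.
Isaac is living and takes 1/9.

Edmund 1/27; Fiona 1/81; George 1/9; Isaac 1/9; Kenneth 1/27; Martin 1/81; Rose 2/3; Samuel 1/81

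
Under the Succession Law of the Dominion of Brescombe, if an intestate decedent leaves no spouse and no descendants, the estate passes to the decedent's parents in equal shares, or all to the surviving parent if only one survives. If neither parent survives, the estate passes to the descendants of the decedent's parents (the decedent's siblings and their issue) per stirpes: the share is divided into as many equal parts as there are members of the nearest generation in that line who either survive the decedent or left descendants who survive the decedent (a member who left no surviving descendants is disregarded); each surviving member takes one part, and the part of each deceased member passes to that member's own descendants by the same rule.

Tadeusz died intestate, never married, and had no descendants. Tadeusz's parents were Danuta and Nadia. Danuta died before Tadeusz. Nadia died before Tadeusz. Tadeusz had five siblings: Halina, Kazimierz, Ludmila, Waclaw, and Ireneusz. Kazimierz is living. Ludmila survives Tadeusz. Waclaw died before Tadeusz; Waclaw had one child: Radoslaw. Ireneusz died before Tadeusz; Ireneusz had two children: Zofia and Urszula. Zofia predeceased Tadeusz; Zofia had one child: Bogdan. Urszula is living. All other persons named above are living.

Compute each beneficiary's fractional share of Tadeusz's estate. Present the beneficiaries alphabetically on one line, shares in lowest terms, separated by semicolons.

Bogdan 1/10; Halina 1/5; Kazimierz 1/5; Ludmila 1/5; Radoslaw 1/5; Urszula 1/10

Neither parent survives and there are no descendants, so the estate passes to Tadeusz's siblings and their issue per stirpes.
The estate is divided into 5 equal shares of 1/5 among Halina, Kazimierz, Ludmila, Waclaw, Ireneusz.
Halina is living and takes 1/5.
Kazimierz is living and takes 1/5.
Ludmila is living and takes 1/5.
Waclaw predeceased; the 1/5 allotted to Waclaw's branch passes to Waclaw's issue by representation.
Radoslaw is the sole taker at this level and receives the full 1/5.
Ireneusz predeceased; the 1/5 allotted to Ireneusz's branch passes to Ireneusz's issue by representation.
The 1/5 is divided into 2 equal shares of 1/10 among Zofia, Urszula.
Zofia predeceased; the 1/10 allotted to Zofia's branch passes to Zofia's issue by representation.
Bogdan is the sole taker at this level and receives the full 1/10.
Urszula is living and takes 1/10.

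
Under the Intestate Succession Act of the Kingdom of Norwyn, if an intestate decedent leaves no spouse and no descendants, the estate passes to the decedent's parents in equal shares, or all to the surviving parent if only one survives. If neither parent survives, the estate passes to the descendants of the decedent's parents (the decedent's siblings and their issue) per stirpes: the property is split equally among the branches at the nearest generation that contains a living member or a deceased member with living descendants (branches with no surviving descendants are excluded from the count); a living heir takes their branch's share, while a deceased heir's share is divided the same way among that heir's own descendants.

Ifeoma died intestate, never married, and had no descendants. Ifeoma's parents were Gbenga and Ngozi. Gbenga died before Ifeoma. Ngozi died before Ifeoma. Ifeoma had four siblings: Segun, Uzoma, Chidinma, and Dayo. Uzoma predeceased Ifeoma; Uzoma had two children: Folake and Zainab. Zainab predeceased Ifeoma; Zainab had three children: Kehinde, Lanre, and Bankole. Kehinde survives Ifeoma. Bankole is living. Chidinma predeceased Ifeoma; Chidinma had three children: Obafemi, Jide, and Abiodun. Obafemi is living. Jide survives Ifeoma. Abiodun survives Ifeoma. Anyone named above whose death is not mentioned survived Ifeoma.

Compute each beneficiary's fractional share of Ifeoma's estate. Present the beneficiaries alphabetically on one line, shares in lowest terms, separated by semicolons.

Neither parent survives and there are no descendants, so the estate passes to Ifeoma's siblings and their issue per stirpes.
The estate is divided into 4 equal shares of 1/4 among Segun, Uzoma, Chidinma, Dayo.
Segun is living and takes 1/4.
Uzoma predeceased; the 1/4 allotted to Uzoma's branch passes to Uzoma's issue by representation.
The 1/4 is divided into 2 equal shares of 1/8 among Folake, Zainab.
Folake is living and takes 1/8.
Zainab predeceased; the 1/8 allotted to Zainab's branch passes to Zainab's issue by representation.
The 1/8 is divided into 3 equal shares of 1/24 among Kehinde, Lanre, Bankole.
Kehinde is living and takes 1/24.
Lanre is living and takes 1/24.
Bankole is living and takes 1/24.
Chidinma predeceased; the 1/4 allotted to Chidinma's branch passes to Chidinma's issue by representation.
The 1/4 is divided into 3 equal shares of 1/12 among Obafemi, Jide, Abiodun.
Obafemi is living and takes 1/12.
Jide is living and takes 1/12.
Abiodun is living and takes 1/12.
Dayo is living and takes 1/4.

Abiodun 1/12; Bankole 1/24; Dayo 1/4; Folake 1/8; Jide 1/12; Kehinde 1/24; Lanre 1/24; Obafemi 1/12; Segun 1/4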